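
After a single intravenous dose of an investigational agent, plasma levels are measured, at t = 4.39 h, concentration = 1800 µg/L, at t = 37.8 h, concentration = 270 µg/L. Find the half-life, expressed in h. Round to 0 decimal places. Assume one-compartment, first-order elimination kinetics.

k = ln(C₁/C₂) / (t₂ − t₁) = ln(1800/270) / (37.8 − 4.39)
  = 1.897 / 33.41 = 0.05678 h⁻¹
t½ = ln2 / k = 0.693147 / 0.05678 = 12.21 h

12 h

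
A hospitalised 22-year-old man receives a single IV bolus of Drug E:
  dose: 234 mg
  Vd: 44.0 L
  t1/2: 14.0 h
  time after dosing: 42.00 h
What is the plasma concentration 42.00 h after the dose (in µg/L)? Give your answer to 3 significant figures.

C₀ = Dose / Vd = 234.0 / 44.0 = 5.318 mg/L
k = ln2 / t½ = 0.693147 / 14.0 = 0.04951 h⁻¹
t / t½ = 42.00 / 14.0 = 3 half-lives
C = C₀ × (1/2)^3 = 5.318 × 0.1250 = 0.6648 mg/L
Convert: 0.6648 mg/L × 1000 = 664.8 µg/L

665 µg/L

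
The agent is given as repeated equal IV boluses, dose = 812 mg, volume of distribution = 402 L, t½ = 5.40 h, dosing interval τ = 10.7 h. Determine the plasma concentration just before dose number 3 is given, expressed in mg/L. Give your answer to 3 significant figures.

C₀ per dose = Dose / Vd = 812 / 402 = 2.020 mg/L
k = ln2 / t½ = 0.693147 / 5.40 = 0.1284 h⁻¹
Fraction remaining after one interval: r = e^(−kτ) = e^(−0.1284 × 10.7) = 0.2531
Before dose 3, 2 doses have been given (aged 1τ, 2τ).
C_trough = C₀ × (r + r²) = 2.020 × (0.2531 + 0.06406) = 0.6407 mg/L

0.641 mg/L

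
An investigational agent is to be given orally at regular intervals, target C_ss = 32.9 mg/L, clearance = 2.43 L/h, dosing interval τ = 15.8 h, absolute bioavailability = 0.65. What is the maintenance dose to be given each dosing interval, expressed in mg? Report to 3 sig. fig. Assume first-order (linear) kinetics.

At steady state, F × (Dose/τ) = Css × CL.
Dose = Css × CL × τ / F = 32.9 × 2.430 × 15.8 / 0.65 = 1943 mg

1940 mg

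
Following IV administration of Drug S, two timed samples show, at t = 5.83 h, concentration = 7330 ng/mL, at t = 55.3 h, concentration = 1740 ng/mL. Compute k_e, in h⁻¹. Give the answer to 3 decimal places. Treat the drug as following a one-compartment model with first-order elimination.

0.029 h⁻¹

k = ln(C₁/C₂) / (t₂ − t₁) = ln(7330/1740) / (55.3 − 5.83)
  = 1.438 / 49.47 = 0.02907 h⁻¹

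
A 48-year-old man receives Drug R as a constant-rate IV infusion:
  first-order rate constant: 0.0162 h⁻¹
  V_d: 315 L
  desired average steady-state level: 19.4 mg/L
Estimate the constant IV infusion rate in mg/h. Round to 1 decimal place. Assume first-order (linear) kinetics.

99.0 mg/h

CL = k × Vd = 0.01620 × 315 = 5.103 L/h
At steady state, infusion rate R₀ = Css × CL = 19.4 × 5.103 = 99.00 mg/h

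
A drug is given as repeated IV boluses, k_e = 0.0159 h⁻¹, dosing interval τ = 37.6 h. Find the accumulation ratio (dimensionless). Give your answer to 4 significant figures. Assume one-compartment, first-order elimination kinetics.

2.222

e^(−kτ) = e^(−0.01590 × 37.6) = 0.5500
Accumulation ratio R = 1 / (1 − e^(−kτ)) = 1 / (1 − 0.5500) = 2.222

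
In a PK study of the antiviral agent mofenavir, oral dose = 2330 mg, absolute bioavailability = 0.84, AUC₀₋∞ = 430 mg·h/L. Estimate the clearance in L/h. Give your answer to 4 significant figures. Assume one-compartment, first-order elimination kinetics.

4.552 L/h

CL = F·Dose / AUC = 0.84 × 2330 / 430 = 4.552 L/h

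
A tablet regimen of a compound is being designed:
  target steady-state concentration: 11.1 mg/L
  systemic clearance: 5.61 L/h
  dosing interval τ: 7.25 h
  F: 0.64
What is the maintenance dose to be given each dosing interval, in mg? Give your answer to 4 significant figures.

At steady state, F × (Dose/τ) = Css × CL.
Dose = Css × CL × τ / F = 11.1 × 5.610 × 7.25 / 0.64 = 705.4 mg

705.4 mg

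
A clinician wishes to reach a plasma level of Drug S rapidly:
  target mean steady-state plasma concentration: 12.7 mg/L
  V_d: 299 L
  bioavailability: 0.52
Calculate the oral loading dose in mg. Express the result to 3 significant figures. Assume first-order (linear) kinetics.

7300 mg

LD = Css × Vd / F = 12.7 × 299 / 0.52 = 7303 mg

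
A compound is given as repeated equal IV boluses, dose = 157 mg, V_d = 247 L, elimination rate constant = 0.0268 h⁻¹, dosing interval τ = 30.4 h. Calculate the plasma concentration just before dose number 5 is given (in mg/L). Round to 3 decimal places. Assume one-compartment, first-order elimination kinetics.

0.486 mg/L

C₀ per dose = Dose / Vd = 157 / 247 = 0.6356 mg/L
Fraction remaining after one interval: r = e^(−kτ) = e^(−0.02680 × 30.4) = 0.4428
Before dose 5, 4 doses have been given (aged 1τ, 2τ, 3τ, 4τ).
C_trough = C₀ × (r + r² + … + r^4) = C₀ × r(1−r^4)/(1−r)
        = 0.6356 × 0.4428 × (1 − 0.03844) / (1 − 0.4428) = 0.4857 mg/L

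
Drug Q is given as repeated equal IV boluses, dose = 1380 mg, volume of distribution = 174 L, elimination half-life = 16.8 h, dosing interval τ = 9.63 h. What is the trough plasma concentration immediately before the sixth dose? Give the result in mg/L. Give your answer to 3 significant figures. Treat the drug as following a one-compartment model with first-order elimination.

C₀ per dose = Dose / Vd = 1380 / 174 = 7.931 mg/L
k = ln2 / t½ = 0.693147 / 16.8 = 0.04126 h⁻¹
Fraction remaining after one interval: r = e^(−kτ) = e^(−0.04126 × 9.63) = 0.6721
Before dose 6, 5 doses have been given (aged 1τ, 2τ, 3τ, 4τ, 5τ).
C_trough = C₀ × (r + r² + … + r^5) = C₀ × r(1−r^5)/(1−r)
        = 7.931 × 0.6721 × (1 − 0.1371) / (1 − 0.6721) = 14.03 mg/L

14.0 mg/L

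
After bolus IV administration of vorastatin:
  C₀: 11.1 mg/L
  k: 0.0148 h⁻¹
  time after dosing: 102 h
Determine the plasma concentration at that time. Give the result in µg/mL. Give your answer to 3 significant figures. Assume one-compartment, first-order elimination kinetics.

C = C₀ · e^(−k·t) = 11.10 × e^(−0.01480 × 102)
  = 11.10 × 0.2210 = 2.453 mg/L
(2.453 mg/L = 2.453 µg/mL)

2.45 µg/mL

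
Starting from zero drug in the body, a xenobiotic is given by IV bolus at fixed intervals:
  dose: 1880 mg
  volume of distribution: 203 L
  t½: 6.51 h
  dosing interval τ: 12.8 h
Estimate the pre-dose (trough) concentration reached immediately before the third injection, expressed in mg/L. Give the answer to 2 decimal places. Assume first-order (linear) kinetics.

C₀ per dose = Dose / Vd = 1880 / 203 = 9.261 mg/L
k = ln2 / t½ = 0.693147 / 6.51 = 0.1065 h⁻¹
Fraction remaining after one interval: r = e^(−kτ) = e^(−0.1065 × 12.8) = 0.2558
Before dose 3, 2 doses have been given (aged 1τ, 2τ).
C_trough = C₀ × (r + r²) = 9.261 × (0.2558 + 0.06543) = 2.975 mg/L

2.98 mg/L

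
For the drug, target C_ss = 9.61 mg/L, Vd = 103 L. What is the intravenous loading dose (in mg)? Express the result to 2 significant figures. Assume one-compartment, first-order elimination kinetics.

LD = Css × Vd = 9.61 × 103 = 989.8 mg

990 mg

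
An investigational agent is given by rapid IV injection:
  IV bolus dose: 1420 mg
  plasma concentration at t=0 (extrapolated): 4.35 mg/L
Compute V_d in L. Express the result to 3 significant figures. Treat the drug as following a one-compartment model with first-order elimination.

326 L

Vd = Dose / C₀ = 1420 / 4.35 = 326.4 L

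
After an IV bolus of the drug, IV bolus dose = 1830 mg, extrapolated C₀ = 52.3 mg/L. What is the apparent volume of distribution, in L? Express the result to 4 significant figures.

Vd = Dose / C₀ = 1830 / 52.3 = 34.99 L

34.99 L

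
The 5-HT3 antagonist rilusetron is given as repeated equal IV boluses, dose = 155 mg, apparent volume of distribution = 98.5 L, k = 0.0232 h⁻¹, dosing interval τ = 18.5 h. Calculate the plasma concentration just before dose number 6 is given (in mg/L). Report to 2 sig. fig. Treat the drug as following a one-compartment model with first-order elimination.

C₀ per dose = Dose / Vd = 155 / 98.5 = 1.574 mg/L
Fraction remaining after one interval: r = e^(−kτ) = e^(−0.02320 × 18.5) = 0.6510
Before dose 6, 5 doses have been given (aged 1τ, 2τ, 3τ, 4τ, 5τ).
C_trough = C₀ × (r + r² + … + r^5) = C₀ × r(1−r^5)/(1−r)
        = 1.574 × 0.6510 × (1 − 0.1169) / (1 − 0.6510) = 2.593 mg/L

2.6 mg/L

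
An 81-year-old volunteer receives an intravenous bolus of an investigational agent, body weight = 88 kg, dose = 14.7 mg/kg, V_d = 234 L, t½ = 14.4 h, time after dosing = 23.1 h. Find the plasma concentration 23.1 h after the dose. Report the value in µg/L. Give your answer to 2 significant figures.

Total dose = 14.7 × 88 = 1294 mg
C₀ = Dose / Vd = 1294 / 234 = 5.530 mg/L
k = ln2 / t½ = 0.693147 / 14.4 = 0.04814 h⁻¹
C = C₀ · e^(−k·t) = 5.530 × e^(−0.04814 × 23.1)
  = 5.530 × 0.3289 = 1.819 mg/L
Convert: 1.819 mg/L × 1000 = 1819 µg/L

1800 µg/L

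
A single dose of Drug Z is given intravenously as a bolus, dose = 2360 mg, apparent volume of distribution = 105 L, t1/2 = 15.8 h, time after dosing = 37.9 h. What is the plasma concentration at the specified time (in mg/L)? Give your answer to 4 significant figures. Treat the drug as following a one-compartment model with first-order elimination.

C₀ = Dose / Vd = 2360 / 105 = 22.48 mg/L
k = ln2 / t½ = 0.693147 / 15.8 = 0.04387 h⁻¹
C = C₀ · e^(−k·t) = 22.48 × e^(−0.04387 × 37.9)
  = 22.48 × 0.1896 = 4.262 mg/L

4.262 mg/L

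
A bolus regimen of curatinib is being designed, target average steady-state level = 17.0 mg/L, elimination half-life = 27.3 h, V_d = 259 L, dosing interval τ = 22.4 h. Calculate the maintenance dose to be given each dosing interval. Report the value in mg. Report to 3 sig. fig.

2500 mg

k = ln2 / t½ = 0.693147 / 27.3 = 0.02539 h⁻¹
CL = k × Vd = 0.02539 × 259 = 6.576 L/h
At steady state, Dose/τ = Css × CL.
Dose = Css × CL × τ = 17.0 × 6.576 × 22.4 = 2504 mg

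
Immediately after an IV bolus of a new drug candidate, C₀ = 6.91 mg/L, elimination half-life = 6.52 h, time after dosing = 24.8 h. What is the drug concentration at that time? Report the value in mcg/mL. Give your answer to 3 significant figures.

k = ln2 / t½ = 0.693147 / 6.52 = 0.1063 h⁻¹
C = C₀ · e^(−k·t) = 6.910 × e^(−0.1063 × 24.8)
  = 6.910 × 0.07163 = 0.4950 mg/L
(0.4950 mg/L = 0.4950 mcg/mL)

0.495 mcg/mL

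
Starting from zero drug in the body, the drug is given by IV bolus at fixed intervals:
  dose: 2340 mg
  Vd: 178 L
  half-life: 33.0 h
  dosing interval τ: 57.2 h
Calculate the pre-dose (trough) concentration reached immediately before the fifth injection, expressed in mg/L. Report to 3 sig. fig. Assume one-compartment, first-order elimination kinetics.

C₀ per dose = Dose / Vd = 2340 / 178 = 13.15 mg/L
k = ln2 / t½ = 0.693147 / 33.0 = 0.02100 h⁻¹
Fraction remaining after one interval: r = e^(−kτ) = e^(−0.02100 × 57.2) = 0.3008
Before dose 5, 4 doses have been given (aged 1τ, 2τ, 3τ, 4τ).
C_trough = C₀ × (r + r² + … + r^4) = C₀ × r(1−r^4)/(1−r)
        = 13.15 × 0.3008 × (1 − 0.008187) / (1 − 0.3008) = 5.611 mg/L

5.61 mg/L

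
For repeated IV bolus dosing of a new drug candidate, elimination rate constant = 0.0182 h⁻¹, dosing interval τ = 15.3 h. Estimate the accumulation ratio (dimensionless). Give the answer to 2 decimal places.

e^(−kτ) = e^(−0.01820 × 15.3) = 0.7569
Accumulation ratio R = 1 / (1 − e^(−kτ)) = 1 / (1 − 0.7569) = 4.114

4.11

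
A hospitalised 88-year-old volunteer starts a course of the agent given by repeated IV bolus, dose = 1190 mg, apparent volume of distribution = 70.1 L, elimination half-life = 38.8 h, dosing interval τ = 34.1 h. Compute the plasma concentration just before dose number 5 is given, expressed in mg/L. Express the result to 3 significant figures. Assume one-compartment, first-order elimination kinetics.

18.5 mg/L

C₀ per dose = Dose / Vd = 1190 / 70.1 = 16.98 mg/L
k = ln2 / t½ = 0.693147 / 38.8 = 0.01786 h⁻¹
Fraction remaining after one interval: r = e^(−kτ) = e^(−0.01786 × 34.1) = 0.5439
Before dose 5, 4 doses have been given (aged 1τ, 2τ, 3τ, 4τ).
C_trough = C₀ × (r + r² + … + r^4) = C₀ × r(1−r^4)/(1−r)
        = 16.98 × 0.5439 × (1 − 0.08751) / (1 − 0.5439) = 18.48 mg/L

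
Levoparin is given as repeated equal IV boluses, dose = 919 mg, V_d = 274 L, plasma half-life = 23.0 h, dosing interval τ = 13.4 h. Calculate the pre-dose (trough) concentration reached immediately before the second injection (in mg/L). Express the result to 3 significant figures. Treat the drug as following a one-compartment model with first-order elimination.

2.24 mg/L

C₀ per dose = Dose / Vd = 919 / 274 = 3.354 mg/L
k = ln2 / t½ = 0.693147 / 23.0 = 0.03014 h⁻¹
Fraction remaining after one interval: r = e^(−kτ) = e^(−0.03014 × 13.4) = 0.6677
Before dose 2, 1 dose has been given (aged 1τ).
C_trough = C₀ × r = 3.354 × 0.6677 = 2.239 mg/L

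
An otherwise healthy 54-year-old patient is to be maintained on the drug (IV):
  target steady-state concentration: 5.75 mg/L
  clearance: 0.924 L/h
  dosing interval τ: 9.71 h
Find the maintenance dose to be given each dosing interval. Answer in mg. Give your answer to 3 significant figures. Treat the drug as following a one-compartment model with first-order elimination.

At steady state, Dose/τ = Css × CL.
Dose = Css × CL × τ = 5.75 × 0.9240 × 9.71 = 51.59 mg

51.6 mg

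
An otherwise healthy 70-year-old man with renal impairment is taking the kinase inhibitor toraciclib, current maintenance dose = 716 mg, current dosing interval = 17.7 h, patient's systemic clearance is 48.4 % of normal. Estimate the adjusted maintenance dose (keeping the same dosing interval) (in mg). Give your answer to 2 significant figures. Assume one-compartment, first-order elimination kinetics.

350 mg

To keep the same average steady-state level, dosing rate must scale with clearance.
CL ratio = 48.4 / 100 = 0.4840
New dose (same interval) = 716 × 0.4840 = 346.5 mg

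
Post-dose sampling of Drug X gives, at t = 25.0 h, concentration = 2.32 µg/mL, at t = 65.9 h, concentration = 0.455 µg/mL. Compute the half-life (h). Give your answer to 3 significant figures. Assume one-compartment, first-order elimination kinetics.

17.4 h

k = ln(C₁/C₂) / (t₂ − t₁) = ln(2.32/0.455) / (65.9 − 25.0)
  = 1.629 / 40.90 = 0.03983 h⁻¹
t½ = ln2 / k = 0.693147 / 0.03983 = 17.40 h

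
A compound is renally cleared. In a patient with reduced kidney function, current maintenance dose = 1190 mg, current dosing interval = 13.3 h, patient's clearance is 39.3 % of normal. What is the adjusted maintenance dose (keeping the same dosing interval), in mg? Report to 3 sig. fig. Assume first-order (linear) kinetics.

To keep the same average steady-state level, dosing rate must scale with clearance.
CL ratio = 39.3 / 100 = 0.3930
New dose (same interval) = 1190 × 0.3930 = 467.7 mg

468 mg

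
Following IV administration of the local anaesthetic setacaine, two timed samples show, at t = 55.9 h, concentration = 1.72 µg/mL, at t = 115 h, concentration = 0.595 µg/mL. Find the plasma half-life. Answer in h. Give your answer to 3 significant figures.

38.6 h

k = ln(C₁/C₂) / (t₂ − t₁) = ln(1.72/0.595) / (115 − 55.9)
  = 1.062 / 59.10 = 0.01797 h⁻¹
t½ = ln2 / k = 0.693147 / 0.01797 = 38.57 h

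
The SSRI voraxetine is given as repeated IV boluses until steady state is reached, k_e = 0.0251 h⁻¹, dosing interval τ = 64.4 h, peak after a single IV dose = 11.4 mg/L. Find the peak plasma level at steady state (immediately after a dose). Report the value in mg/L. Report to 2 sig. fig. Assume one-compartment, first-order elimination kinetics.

14 mg/L

e^(−kτ) = e^(−0.02510 × 64.4) = 0.1986
Accumulation ratio R = 1 / (1 − e^(−kτ)) = 1 / (1 − 0.1986) = 1.248
Steady-state peak = C₀ × R = 11.4 × 1.248 = 14.23 mg/L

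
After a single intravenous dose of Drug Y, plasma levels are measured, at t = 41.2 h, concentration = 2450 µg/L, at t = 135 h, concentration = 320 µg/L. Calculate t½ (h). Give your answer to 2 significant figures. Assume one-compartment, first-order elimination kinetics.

k = ln(C₁/C₂) / (t₂ − t₁) = ln(2450/320) / (135 − 41.2)
  = 2.036 / 93.80 = 0.02171 h⁻¹
t½ = ln2 / k = 0.693147 / 0.02171 = 31.93 h

32 h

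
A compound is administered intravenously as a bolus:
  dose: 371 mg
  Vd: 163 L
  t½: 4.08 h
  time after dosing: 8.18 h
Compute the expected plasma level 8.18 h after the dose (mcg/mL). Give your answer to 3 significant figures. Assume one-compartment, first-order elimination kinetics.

0.567 mcg/mL

C₀ = Dose / Vd = 371.0 / 163 = 2.276 mg/L
k = ln2 / t½ = 0.693147 / 4.08 = 0.1699 h⁻¹
C = C₀ · e^(−k·t) = 2.276 × e^(−0.1699 × 8.18)
  = 2.276 × 0.2491 = 0.5670 mg/L
(0.5670 mg/L = 0.5670 mcg/mL)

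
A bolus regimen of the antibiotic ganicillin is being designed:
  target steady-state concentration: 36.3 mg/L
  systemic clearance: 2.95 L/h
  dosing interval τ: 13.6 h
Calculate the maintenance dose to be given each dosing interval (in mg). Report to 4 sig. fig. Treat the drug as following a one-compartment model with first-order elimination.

1456 mg

At steady state, Dose/τ = Css × CL.
Dose = Css × CL × τ = 36.3 × 2.950 × 13.6 = 1456 mg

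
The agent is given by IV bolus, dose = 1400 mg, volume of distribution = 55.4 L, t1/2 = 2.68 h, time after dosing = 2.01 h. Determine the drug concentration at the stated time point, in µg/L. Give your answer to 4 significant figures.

15030 µg/L

C₀ = Dose / Vd = 1400 / 55.4 = 25.27 mg/L
k = ln2 / t½ = 0.693147 / 2.68 = 0.2586 h⁻¹
C = C₀ · e^(−k·t) = 25.27 × e^(−0.2586 × 2.01)
  = 25.27 × 0.5946 = 15.03 mg/L
Convert: 15.03 mg/L × 1000 = 15030 µg/L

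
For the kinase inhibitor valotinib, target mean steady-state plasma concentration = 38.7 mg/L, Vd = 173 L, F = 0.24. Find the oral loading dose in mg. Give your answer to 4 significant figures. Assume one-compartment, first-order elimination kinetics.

27900 mg

LD = Css × Vd / F = 38.7 × 173 / 0.24 = 27900 mg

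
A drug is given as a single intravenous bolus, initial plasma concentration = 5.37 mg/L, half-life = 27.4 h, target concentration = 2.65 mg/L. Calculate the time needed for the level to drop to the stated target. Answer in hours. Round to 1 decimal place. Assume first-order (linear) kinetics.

27.9 h

k = ln2 / t½ = 0.693147 / 27.4 = 0.02530 h⁻¹
t = ln(C₀ / C) / k = ln(5.370 / 2.65) / 0.02530
  = ln(2.026) / 0.02530 = 0.7061 / 0.02530 = 27.91 h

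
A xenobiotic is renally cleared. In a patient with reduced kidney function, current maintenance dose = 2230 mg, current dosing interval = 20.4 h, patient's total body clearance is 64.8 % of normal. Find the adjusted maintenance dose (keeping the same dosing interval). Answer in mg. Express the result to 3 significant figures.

1450 mg

To keep the same average steady-state level, dosing rate must scale with clearance.
CL ratio = 64.8 / 100 = 0.6480
New dose (same interval) = 2230 × 0.6480 = 1445 mg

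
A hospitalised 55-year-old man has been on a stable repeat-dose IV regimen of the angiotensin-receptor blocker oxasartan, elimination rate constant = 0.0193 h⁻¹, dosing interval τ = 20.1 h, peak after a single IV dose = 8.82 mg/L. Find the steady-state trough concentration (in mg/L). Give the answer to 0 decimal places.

e^(−kτ) = e^(−0.01930 × 20.1) = 0.6785
Accumulation ratio R = 1 / (1 − e^(−kτ)) = 1 / (1 − 0.6785) = 3.110
Steady-state trough = C₀ × R × e^(−kτ) = 8.82 × 3.110 × 0.6785 = 18.61 mg/L

19 mg/L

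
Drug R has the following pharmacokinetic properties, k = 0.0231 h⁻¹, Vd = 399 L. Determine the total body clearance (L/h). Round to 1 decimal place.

9.2 L/h

CL = k × Vd = 0.0231 × 399 = 9.217 L/h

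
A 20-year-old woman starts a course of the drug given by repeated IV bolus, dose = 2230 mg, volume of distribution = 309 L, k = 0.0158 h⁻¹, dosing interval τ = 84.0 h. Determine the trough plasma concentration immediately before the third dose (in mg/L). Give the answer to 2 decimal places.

C₀ per dose = Dose / Vd = 2230 / 309 = 7.217 mg/L
Fraction remaining after one interval: r = e^(−kτ) = e^(−0.01580 × 84.0) = 0.2652
Before dose 3, 2 doses have been given (aged 1τ, 2τ).
C_trough = C₀ × (r + r²) = 7.217 × (0.2652 + 0.07033) = 2.422 mg/L

2.42 mg/L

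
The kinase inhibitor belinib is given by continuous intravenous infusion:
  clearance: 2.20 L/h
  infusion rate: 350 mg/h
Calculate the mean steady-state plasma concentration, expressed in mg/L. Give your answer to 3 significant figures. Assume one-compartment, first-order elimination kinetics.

159 mg/L

At steady state Css = R₀ / CL = 350 / 2.200 = 159.1 mg/L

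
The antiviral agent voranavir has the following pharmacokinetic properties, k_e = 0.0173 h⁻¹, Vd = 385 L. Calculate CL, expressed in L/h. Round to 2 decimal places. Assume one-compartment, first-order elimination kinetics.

6.66 L/h

CL = k × Vd = 0.0173 × 385 = 6.661 L/h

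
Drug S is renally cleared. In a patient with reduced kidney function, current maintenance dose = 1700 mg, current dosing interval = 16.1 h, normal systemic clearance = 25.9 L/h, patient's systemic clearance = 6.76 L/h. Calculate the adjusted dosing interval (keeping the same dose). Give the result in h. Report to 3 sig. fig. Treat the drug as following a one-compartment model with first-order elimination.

To keep the same average steady-state level, dosing rate must scale with clearance.
CL ratio = 6.76 / 25.9 = 0.2610
New interval (same dose) = 16.1 / 0.2610 = 61.69 h

61.7 h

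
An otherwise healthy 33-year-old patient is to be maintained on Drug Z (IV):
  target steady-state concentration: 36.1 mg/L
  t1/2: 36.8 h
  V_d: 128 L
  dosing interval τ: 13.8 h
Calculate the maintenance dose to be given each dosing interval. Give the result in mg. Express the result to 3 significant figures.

k = ln2 / t½ = 0.693147 / 36.8 = 0.01884 h⁻¹
CL = k × Vd = 0.01884 × 128 = 2.412 L/h
At steady state, Dose/τ = Css × CL.
Dose = Css × CL × τ = 36.1 × 2.412 × 13.8 = 1202 mg

1200 mg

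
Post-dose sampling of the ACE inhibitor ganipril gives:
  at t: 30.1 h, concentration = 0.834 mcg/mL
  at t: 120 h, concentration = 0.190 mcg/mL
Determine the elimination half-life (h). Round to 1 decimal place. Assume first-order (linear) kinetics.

42.1 h

k = ln(C₁/C₂) / (t₂ − t₁) = ln(0.834/0.190) / (120 − 30.1)
  = 1.479 / 89.90 = 0.01645 h⁻¹
t½ = ln2 / k = 0.693147 / 0.01645 = 42.14 h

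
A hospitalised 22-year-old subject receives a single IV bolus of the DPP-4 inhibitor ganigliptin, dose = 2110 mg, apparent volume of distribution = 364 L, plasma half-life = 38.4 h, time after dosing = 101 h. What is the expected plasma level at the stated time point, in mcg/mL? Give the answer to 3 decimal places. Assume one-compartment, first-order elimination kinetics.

0.936 mcg/mL

C₀ = Dose / Vd = 2110 / 364 = 5.797 mg/L
k = ln2 / t½ = 0.693147 / 38.4 = 0.01805 h⁻¹
C = C₀ · e^(−k·t) = 5.797 × e^(−0.01805 × 101)
  = 5.797 × 0.1615 = 0.9362 mg/L
(0.9362 mg/L = 0.9362 mcg/mL)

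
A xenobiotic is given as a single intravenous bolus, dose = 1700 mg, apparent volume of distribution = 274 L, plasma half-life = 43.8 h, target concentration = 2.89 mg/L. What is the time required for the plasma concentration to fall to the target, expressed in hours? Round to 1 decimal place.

C₀ = Dose / Vd = 1700 / 274 = 6.204 mg/L
k = ln2 / t½ = 0.693147 / 43.8 = 0.01583 h⁻¹
t = ln(C₀ / C) / k = ln(6.204 / 2.89) / 0.01583
  = ln(2.147) / 0.01583 = 0.7641 / 0.01583 = 48.27 h

48.3 h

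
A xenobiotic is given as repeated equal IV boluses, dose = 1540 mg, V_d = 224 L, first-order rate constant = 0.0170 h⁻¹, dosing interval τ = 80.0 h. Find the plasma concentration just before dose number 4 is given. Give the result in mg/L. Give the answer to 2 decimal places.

C₀ per dose = Dose / Vd = 1540 / 224 = 6.875 mg/L
Fraction remaining after one interval: r = e^(−kτ) = e^(−0.01700 × 80.0) = 0.2567
Before dose 4, 3 doses have been given (aged 1τ, 2τ, 3τ).
C_trough = C₀ × (r + r² + … + r^3) = C₀ × r(1−r^3)/(1−r)
        = 6.875 × 0.2567 × (1 − 0.01692) / (1 − 0.2567) = 2.334 mg/L

2.33 mg/L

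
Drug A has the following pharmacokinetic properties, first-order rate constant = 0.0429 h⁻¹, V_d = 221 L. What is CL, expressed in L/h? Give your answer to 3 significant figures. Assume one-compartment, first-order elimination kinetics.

9.48 L/h

CL = k × Vd = 0.0429 × 221 = 9.481 L/h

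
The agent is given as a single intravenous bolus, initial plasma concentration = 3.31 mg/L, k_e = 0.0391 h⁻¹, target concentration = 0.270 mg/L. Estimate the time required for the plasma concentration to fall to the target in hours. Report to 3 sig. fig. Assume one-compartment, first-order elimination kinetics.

64.1 h

t = ln(C₀ / C) / k = ln(3.310 / 0.270) / 0.03910
  = ln(12.26) / 0.03910 = 2.506 / 0.03910 = 64.09 h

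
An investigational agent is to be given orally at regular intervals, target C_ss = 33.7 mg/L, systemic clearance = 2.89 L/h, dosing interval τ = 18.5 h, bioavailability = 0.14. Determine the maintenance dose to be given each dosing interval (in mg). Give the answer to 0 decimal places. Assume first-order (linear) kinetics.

12870 mg

At steady state, F × (Dose/τ) = Css × CL.
Dose = Css × CL × τ / F = 33.7 × 2.890 × 18.5 / 0.14 = 12870 mg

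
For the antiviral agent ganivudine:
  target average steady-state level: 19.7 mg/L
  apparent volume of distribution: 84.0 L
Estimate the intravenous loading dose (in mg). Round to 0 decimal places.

1655 mg

LD = Css × Vd = 19.7 × 84.0 = 1655 mg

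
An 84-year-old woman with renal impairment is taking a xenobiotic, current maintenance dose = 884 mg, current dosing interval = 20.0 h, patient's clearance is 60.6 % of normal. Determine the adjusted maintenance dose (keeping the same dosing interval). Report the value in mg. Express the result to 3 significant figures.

To keep the same average steady-state level, dosing rate must scale with clearance.
CL ratio = 60.6 / 100 = 0.6060
New dose (same interval) = 884 × 0.6060 = 535.7 mg

536 mg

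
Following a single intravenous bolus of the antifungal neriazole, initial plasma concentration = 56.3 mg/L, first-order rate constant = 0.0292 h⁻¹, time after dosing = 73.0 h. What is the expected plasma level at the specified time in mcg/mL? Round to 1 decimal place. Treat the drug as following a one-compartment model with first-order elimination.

C = C₀ · e^(−k·t) = 56.30 × e^(−0.02920 × 73.0)
  = 56.30 × 0.1186 = 6.677 mg/L
(6.677 mg/L = 6.677 mcg/mL)

6.7 mcg/mL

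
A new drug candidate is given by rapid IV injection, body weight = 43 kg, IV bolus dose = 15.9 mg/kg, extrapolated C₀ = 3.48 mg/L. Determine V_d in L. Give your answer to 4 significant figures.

196.5 L

Dose = 15.9 × 43 = 683.7 mg
Vd = Dose / C₀ = 683.7 / 3.48 = 196.5 L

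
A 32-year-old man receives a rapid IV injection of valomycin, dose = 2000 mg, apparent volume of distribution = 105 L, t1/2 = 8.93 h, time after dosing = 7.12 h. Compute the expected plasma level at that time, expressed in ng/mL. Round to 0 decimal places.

C₀ = Dose / Vd = 2000 / 105 = 19.05 mg/L
k = ln2 / t½ = 0.693147 / 8.93 = 0.07762 h⁻¹
C = C₀ · e^(−k·t) = 19.05 × e^(−0.07762 × 7.12)
  = 19.05 × 0.5754 = 10.96 mg/L
Convert: 10.96 mg/L × 1000 = 10960 ng/mL

10960 ng/mL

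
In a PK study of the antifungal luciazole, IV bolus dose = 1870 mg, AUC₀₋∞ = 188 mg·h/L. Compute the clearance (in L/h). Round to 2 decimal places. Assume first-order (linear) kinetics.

9.95 L/h

CL = Dose / AUC = 1870 / 188 = 9.947 L/h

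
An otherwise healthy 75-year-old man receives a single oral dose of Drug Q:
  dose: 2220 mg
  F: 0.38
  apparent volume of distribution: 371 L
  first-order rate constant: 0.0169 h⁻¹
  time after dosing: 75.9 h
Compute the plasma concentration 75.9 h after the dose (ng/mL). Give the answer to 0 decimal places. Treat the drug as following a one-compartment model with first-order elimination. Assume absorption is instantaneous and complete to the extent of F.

631 ng/mL

Amount reaching circulation = F × Dose = 0.38 × 2220 = 843.6 mg
C₀ = F·Dose / Vd = 843.6 / 371 = 2.274 mg/L
C = C₀ · e^(−k·t) = 2.274 × e^(−0.01690 × 75.9)
  = 2.274 × 0.2773 = 0.6306 mg/L
Convert: 0.6306 mg/L × 1000 = 630.6 ng/mL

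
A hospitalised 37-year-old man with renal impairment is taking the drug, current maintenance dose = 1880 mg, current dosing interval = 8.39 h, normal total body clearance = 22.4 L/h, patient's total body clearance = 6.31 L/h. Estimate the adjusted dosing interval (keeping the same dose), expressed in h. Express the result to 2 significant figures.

To keep the same average steady-state level, dosing rate must scale with clearance.
CL ratio = 6.31 / 22.4 = 0.2817
New interval (same dose) = 8.39 / 0.2817 = 29.78 h

30 h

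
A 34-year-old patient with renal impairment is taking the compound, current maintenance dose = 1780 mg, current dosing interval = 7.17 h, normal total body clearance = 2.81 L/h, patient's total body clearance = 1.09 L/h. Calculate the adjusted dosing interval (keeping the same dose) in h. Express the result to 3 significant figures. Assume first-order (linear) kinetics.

18.5 h

To keep the same average steady-state level, dosing rate must scale with clearance.
CL ratio = 1.09 / 2.81 = 0.3879
New interval (same dose) = 7.17 / 0.3879 = 18.48 h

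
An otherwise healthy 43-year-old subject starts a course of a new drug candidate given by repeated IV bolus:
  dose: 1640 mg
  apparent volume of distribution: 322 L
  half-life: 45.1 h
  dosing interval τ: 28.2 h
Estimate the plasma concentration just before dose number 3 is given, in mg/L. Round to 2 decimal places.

5.44 mg/L

C₀ per dose = Dose / Vd = 1640 / 322 = 5.093 mg/L
k = ln2 / t½ = 0.693147 / 45.1 = 0.01537 h⁻¹
Fraction remaining after one interval: r = e^(−kτ) = e^(−0.01537 × 28.2) = 0.6483
Before dose 3, 2 doses have been given (aged 1τ, 2τ).
C_trough = C₀ × (r + r²) = 5.093 × (0.6483 + 0.4203) = 5.442 mg/L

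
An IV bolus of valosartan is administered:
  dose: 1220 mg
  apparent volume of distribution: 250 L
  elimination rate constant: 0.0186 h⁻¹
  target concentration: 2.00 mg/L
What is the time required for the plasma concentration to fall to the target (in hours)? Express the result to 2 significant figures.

48 h

C₀ = Dose / Vd = 1220 / 250 = 4.880 mg/L
t = ln(C₀ / C) / k = ln(4.880 / 2.00) / 0.01860
  = ln(2.440) / 0.01860 = 0.8920 / 0.01860 = 47.96 h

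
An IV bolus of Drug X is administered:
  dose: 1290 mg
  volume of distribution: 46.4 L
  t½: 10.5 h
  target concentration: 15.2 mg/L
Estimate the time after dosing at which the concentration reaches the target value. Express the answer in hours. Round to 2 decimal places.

9.15 h

C₀ = Dose / Vd = 1290 / 46.4 = 27.80 mg/L
k = ln2 / t½ = 0.693147 / 10.5 = 0.06601 h⁻¹
t = ln(C₀ / C) / k = ln(27.80 / 15.2) / 0.06601
  = ln(1.829) / 0.06601 = 0.6038 / 0.06601 = 9.147 h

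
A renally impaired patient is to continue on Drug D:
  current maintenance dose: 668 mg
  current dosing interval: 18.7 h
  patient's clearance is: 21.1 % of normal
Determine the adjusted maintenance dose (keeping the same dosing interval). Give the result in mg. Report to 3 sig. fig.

To keep the same average steady-state level, dosing rate must scale with clearance.
CL ratio = 21.1 / 100 = 0.2110
New dose (same interval) = 668 × 0.2110 = 140.9 mg

141 mg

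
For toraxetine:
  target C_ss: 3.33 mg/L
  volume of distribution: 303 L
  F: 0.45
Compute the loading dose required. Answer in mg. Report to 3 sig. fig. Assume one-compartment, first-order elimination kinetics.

LD = Css × Vd / F = 3.33 × 303 / 0.45 = 2242 mg

2240 mg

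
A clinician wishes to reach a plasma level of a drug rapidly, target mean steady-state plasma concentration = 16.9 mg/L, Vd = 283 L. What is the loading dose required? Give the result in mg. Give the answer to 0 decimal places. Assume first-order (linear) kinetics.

4783 mg

LD = Css × Vd = 16.9 × 283 = 4783 mg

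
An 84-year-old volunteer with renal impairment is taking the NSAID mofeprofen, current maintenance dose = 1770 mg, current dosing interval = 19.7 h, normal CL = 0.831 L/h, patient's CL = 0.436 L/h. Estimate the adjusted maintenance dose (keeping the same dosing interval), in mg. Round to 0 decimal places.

929 mg

To keep the same average steady-state level, dosing rate must scale with clearance.
CL ratio = 0.436 / 0.831 = 0.5247
New dose (same interval) = 1770 × 0.5247 = 928.7 mg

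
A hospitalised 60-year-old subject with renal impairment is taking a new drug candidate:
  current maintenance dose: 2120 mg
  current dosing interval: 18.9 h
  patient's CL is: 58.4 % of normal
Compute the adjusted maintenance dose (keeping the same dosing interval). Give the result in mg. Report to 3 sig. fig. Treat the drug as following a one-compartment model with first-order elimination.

To keep the same average steady-state level, dosing rate must scale with clearance.
CL ratio = 58.4 / 100 = 0.5840
New dose (same interval) = 2120 × 0.5840 = 1238 mg

1240 mg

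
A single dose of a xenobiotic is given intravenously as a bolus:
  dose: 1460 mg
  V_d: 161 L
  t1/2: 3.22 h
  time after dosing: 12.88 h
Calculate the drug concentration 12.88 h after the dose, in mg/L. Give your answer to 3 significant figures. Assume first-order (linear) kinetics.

0.567 mg/L

C₀ = Dose / Vd = 1460 / 161 = 9.068 mg/L
k = ln2 / t½ = 0.693147 / 3.22 = 0.2153 h⁻¹
t / t½ = 12.88 / 3.22 = 4 half-lives
C = C₀ × (1/2)^4 = 9.068 × 0.06250 = 0.5668 mg/L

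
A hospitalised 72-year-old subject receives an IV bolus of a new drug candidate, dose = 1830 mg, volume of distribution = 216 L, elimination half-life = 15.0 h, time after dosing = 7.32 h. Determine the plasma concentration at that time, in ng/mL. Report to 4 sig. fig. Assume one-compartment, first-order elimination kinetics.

6041 ng/mL

C₀ = Dose / Vd = 1830 / 216 = 8.472 mg/L
k = ln2 / t½ = 0.693147 / 15.0 = 0.04621 h⁻¹
C = C₀ · e^(−k·t) = 8.472 × e^(−0.04621 × 7.32)
  = 8.472 × 0.7130 = 6.041 mg/L
Convert: 6.041 mg/L × 1000 = 6041 ng/mL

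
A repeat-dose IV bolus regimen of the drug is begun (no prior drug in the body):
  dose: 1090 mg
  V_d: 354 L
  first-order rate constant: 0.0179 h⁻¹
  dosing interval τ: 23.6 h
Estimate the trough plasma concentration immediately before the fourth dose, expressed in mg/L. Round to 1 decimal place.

4.2 mg/L

C₀ per dose = Dose / Vd = 1090 / 354 = 3.079 mg/L
Fraction remaining after one interval: r = e^(−kτ) = e^(−0.01790 × 23.6) = 0.6554
Before dose 4, 3 doses have been given (aged 1τ, 2τ, 3τ).
C_trough = C₀ × (r + r² + … + r^3) = C₀ × r(1−r^3)/(1−r)
        = 3.079 × 0.6554 × (1 − 0.2815) / (1 − 0.6554) = 4.208 mg/L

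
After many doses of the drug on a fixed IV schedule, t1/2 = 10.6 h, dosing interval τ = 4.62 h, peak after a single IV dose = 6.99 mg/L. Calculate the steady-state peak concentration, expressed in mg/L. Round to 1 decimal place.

26.8 mg/L

k = ln2 / t½ = 0.693147 / 10.6 = 0.06539 h⁻¹
e^(−kτ) = e^(−0.06539 × 4.62) = 0.7393
Accumulation ratio R = 1 / (1 − e^(−kτ)) = 1 / (1 − 0.7393) = 3.836
Steady-state peak = C₀ × R = 6.99 × 3.836 = 26.81 mg/L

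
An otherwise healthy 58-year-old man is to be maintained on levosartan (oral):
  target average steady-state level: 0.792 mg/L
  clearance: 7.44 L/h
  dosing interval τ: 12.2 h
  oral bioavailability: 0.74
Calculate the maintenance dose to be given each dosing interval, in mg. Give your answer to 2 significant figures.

At steady state, F × (Dose/τ) = Css × CL.
Dose = Css × CL × τ / F = 0.792 × 7.440 × 12.2 / 0.74 = 97.15 mg

97 mg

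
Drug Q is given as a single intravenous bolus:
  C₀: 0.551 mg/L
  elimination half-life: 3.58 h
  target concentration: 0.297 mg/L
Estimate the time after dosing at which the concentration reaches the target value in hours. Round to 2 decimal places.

3.19 h

k = ln2 / t½ = 0.693147 / 3.58 = 0.1936 h⁻¹
t = ln(C₀ / C) / k = ln(0.5510 / 0.297) / 0.1936
  = ln(1.855) / 0.1936 = 0.6179 / 0.1936 = 3.192 h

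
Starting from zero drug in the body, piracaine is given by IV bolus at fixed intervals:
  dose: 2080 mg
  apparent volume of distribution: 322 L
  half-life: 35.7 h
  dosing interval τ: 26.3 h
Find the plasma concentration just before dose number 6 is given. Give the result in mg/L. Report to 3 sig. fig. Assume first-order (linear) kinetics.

C₀ per dose = Dose / Vd = 2080 / 322 = 6.460 mg/L
k = ln2 / t½ = 0.693147 / 35.7 = 0.01942 h⁻¹
Fraction remaining after one interval: r = e^(−kτ) = e^(−0.01942 × 26.3) = 0.6000
Before dose 6, 5 doses have been given (aged 1τ, 2τ, 3τ, 4τ, 5τ).
C_trough = C₀ × (r + r² + … + r^5) = C₀ × r(1−r^5)/(1−r)
        = 6.460 × 0.6000 × (1 − 0.07776) / (1 − 0.6000) = 8.937 mg/L

8.94 mg/L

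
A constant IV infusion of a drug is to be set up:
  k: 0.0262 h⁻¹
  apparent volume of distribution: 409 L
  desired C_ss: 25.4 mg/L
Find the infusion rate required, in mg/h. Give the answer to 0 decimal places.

272 mg/h

CL = k × Vd = 0.02620 × 409 = 10.72 L/h
At steady state, infusion rate R₀ = Css × CL = 25.4 × 10.72 = 272.3 mg/h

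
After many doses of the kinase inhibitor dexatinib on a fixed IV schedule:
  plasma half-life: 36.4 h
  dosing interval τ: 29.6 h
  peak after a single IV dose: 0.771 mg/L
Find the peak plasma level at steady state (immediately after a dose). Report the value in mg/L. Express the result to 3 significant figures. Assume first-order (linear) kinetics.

1.79 mg/L

k = ln2 / t½ = 0.693147 / 36.4 = 0.01904 h⁻¹
e^(−kτ) = e^(−0.01904 × 29.6) = 0.5692
Accumulation ratio R = 1 / (1 − e^(−kτ)) = 1 / (1 − 0.5692) = 2.321
Steady-state peak = C₀ × R = 0.771 × 2.321 = 1.789 mg/L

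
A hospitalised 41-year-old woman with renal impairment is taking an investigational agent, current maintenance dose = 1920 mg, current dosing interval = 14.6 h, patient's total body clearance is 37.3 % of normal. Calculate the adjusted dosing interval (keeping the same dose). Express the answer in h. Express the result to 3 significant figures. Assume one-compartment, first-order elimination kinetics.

39.1 h

To keep the same average steady-state level, dosing rate must scale with clearance.
CL ratio = 37.3 / 100 = 0.3730
New interval (same dose) = 14.6 / 0.3730 = 39.14 h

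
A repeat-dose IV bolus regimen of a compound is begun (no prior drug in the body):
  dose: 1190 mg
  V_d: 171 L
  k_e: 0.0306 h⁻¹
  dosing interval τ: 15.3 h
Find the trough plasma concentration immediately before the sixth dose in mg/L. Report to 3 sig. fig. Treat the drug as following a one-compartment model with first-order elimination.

10.5 mg/L

C₀ per dose = Dose / Vd = 1190 / 171 = 6.959 mg/L
Fraction remaining after one interval: r = e^(−kτ) = e^(−0.03060 × 15.3) = 0.6261
Before dose 6, 5 doses have been given (aged 1τ, 2τ, 3τ, 4τ, 5τ).
C_trough = C₀ × (r + r² + … + r^5) = C₀ × r(1−r^5)/(1−r)
        = 6.959 × 0.6261 × (1 − 0.09621) / (1 − 0.6261) = 10.53 mg/L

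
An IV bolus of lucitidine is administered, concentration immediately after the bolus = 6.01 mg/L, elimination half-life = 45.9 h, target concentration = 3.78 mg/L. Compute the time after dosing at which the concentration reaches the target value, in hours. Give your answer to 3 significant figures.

30.7 h

k = ln2 / t½ = 0.693147 / 45.9 = 0.01510 h⁻¹
t = ln(C₀ / C) / k = ln(6.010 / 3.78) / 0.01510
  = ln(1.590) / 0.01510 = 0.4637 / 0.01510 = 30.71 h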